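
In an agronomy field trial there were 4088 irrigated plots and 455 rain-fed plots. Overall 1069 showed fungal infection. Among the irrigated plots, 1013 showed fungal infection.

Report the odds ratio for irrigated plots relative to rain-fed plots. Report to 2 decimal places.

irrigated plots without the outcome: 4088 − 1013 = 3075
rain-fed plots with the outcome: 1069 − 1013 = 56
rain-fed plots without the outcome: 455 − 56 = 399
OR = (1013 × 399) / (3075 × 56) = 404187/172200 ≈ 2.35

OR = 2.35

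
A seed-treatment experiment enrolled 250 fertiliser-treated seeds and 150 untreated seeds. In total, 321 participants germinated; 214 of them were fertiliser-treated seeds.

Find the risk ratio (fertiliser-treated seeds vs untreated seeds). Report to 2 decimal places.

RR ≈ 1.20

fertiliser-treated seeds without the outcome: 250 − 214 = 36
untreated seeds with the outcome: 321 − 214 = 107
untreated seeds without the outcome: 150 − 107 = 43
risk, fertiliser-treated seeds = 214/250 = 0.8560
risk, untreated seeds = 107/150 = 0.7133
RR = 0.8560 / 0.7133 = 1.20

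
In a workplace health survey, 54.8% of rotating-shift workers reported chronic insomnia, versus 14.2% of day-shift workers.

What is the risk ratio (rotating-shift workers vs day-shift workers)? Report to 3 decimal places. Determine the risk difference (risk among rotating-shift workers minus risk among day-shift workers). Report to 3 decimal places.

RR = 3.859; RD = 0.406

RR = 0.5480 / 0.1420 = 3.859
risk difference = 0.5480 − 0.1420 = 0.406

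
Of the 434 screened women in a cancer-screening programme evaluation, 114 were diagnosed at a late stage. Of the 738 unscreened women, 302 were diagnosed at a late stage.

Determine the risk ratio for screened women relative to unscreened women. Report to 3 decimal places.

risk, screened women = 114/434 = 0.2627
risk, unscreened women = 302/738 = 0.4092
RR = 0.2627 / 0.4092 = 0.642

0.642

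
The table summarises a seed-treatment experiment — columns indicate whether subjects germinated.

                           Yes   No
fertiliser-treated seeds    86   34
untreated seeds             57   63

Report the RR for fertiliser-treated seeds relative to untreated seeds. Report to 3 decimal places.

risk, fertiliser-treated seeds = 86/120 = 0.7167
risk, untreated seeds = 57/120 = 0.4750
RR = 0.7167 / 0.4750 = 1.509

RR: 1.509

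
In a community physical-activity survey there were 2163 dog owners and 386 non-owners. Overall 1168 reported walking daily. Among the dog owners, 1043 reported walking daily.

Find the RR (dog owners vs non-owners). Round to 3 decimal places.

1.489

dog owners without the outcome: 2163 − 1043 = 1120
non-owners with the outcome: 1168 − 1043 = 125
non-owners without the outcome: 386 − 125 = 261
risk, dog owners = 1043/2163 = 0.4822
risk, non-owners = 125/386 = 0.3238
RR = 0.4822 / 0.3238 = 1.489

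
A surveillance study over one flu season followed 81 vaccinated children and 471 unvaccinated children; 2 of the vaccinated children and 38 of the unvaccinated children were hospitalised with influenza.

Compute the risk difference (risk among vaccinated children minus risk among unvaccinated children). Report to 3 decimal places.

RD = -0.056

risk, vaccinated children = 2/81 = 0.02469
risk, unvaccinated children = 38/471 = 0.08068
risk difference = 0.02469 − 0.08068 = -0.056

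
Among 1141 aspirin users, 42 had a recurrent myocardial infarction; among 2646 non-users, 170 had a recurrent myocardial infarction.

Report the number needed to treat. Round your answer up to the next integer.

risk, aspirin users = 42/1141 = 0.036810
risk, non-users = 170/2646 = 0.064248
absolute risk difference = 0.027438
1 / 0.027438 = 36.446 → round up → 37

NNT: 37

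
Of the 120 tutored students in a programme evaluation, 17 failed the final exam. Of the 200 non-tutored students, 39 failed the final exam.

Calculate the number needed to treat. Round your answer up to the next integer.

risk, tutored students = 17/120 = 0.141667
risk, non-tutored students = 39/200 = 0.195000
absolute risk difference = 0.053333
1 / 0.053333 = 18.750 → round up → 19

19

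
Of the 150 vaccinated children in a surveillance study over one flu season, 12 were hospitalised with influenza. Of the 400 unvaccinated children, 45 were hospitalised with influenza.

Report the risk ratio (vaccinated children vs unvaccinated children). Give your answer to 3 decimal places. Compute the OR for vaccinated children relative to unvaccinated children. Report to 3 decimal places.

risk, vaccinated children = 12/150 = 0.0800
risk, unvaccinated children = 45/400 = 0.1125
RR = 0.0800 / 0.1125 = 0.711
OR = (12 × 355) / (138 × 45) = 4260/6210 ≈ 0.686

RR = 0.711; OR = 0.686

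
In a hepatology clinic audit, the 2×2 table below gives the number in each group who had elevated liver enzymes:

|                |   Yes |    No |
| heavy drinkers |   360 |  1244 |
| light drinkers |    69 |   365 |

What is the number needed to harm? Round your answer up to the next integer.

NNH = 16

risk, heavy drinkers = 360/1604 = 0.224439
risk, light drinkers = 69/434 = 0.158986
absolute risk difference = 0.065453
1 / 0.065453 = 15.278 → round up → 16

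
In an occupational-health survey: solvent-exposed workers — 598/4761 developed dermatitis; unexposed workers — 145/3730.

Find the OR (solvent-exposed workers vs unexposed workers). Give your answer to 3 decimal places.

OR = (598 × 3585) / (4163 × 145) = 2143830/603635 ≈ 3.552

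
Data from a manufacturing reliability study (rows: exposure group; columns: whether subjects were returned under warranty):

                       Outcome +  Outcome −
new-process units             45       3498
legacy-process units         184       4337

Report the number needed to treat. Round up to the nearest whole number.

risk, new-process units = 45/3543 = 0.012701
risk, legacy-process units = 184/4521 = 0.040699
absolute risk difference = 0.027998
1 / 0.027998 = 35.717 → round up → 36

NNT = 36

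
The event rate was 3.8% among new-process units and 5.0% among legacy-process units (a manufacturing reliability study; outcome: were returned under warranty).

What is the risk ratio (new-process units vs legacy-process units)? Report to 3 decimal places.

RR = 0.03800 / 0.05000 = 0.760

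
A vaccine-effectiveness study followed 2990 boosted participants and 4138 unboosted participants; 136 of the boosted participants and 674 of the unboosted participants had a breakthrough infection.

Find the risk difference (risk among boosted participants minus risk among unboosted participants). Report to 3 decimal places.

risk, boosted participants = 136/2990 = 0.04548
risk, unboosted participants = 674/4138 = 0.16288
risk difference = 0.04548 − 0.16288 = -0.117

RD ≈ -0.117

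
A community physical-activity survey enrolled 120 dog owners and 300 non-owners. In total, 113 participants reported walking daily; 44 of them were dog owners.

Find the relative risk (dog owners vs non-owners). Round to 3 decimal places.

dog owners without the outcome: 120 − 44 = 76
non-owners with the outcome: 113 − 44 = 69
non-owners without the outcome: 300 − 69 = 231
risk, dog owners = 44/120 = 0.3667
risk, non-owners = 69/300 = 0.2300
RR = 0.3667 / 0.2300 = 1.594

RR = 1.594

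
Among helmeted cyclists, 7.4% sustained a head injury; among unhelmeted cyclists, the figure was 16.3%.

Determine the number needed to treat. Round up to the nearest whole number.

12

absolute risk difference = 0.089000
1 / 0.089000 = 11.236 → round up → 12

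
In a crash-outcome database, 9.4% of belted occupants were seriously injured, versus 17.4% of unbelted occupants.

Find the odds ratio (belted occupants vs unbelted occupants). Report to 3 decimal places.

odds, belted occupants = 0.0940/0.9060 = 0.1038
odds, unbelted occupants = 0.1740/0.8260 = 0.2107
OR = 0.1038 / 0.2107 = 0.493

OR = 0.493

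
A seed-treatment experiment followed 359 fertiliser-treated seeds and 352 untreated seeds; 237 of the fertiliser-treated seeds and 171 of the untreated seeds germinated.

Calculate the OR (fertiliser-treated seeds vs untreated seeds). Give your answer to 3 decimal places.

odds, fertiliser-treated seeds = 237/122 = 1.9426
odds, untreated seeds = 171/181 = 0.9448
OR = 1.9426 / 0.9448 = 2.056

2.056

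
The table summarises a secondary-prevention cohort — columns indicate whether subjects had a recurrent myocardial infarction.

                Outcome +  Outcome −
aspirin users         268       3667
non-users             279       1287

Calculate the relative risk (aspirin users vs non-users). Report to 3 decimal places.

risk, aspirin users = 268/3935 = 0.0681
risk, non-users = 279/1566 = 0.1782
RR = 0.0681 / 0.1782 = 0.382

RR: 0.382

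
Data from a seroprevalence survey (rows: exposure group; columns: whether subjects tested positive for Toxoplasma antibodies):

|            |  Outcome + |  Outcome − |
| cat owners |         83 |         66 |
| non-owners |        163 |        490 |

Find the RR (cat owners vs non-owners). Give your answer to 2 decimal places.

risk, cat owners = 83/149 = 0.5570
risk, non-owners = 163/653 = 0.2496
RR = 0.5570 / 0.2496 = 2.23

2.23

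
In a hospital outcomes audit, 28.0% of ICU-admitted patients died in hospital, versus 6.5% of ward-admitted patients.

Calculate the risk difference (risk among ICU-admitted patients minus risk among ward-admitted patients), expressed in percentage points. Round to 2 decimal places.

risk difference = 0.2800 − 0.0650 = 0.2150 → 21.50 percentage points

RD = 21.50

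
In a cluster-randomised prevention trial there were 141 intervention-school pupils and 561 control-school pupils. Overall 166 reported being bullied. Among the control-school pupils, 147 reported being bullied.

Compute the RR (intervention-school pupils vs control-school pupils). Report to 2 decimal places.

RR = 0.51

intervention-school pupils with the outcome: 166 − 147 = 19
intervention-school pupils without the outcome: 141 − 19 = 122
control-school pupils without the outcome: 561 − 147 = 414
risk, intervention-school pupils = 19/141 = 0.1348
risk, control-school pupils = 147/561 = 0.2620
RR = 0.1348 / 0.2620 = 0.51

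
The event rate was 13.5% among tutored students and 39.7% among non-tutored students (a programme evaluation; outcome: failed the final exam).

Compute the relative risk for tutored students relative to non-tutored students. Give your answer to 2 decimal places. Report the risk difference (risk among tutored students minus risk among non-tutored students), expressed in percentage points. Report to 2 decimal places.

RR = 0.34; RD = -26.20

RR = 0.1350 / 0.3970 = 0.34
risk difference = 0.1350 − 0.3970 = -0.2620 → -26.20 percentage points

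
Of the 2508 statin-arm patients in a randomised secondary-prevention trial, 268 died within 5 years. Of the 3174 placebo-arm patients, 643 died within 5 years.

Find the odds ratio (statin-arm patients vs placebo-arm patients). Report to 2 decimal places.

OR = (268 × 2531) / (2240 × 643) = 678308/1440320 ≈ 0.47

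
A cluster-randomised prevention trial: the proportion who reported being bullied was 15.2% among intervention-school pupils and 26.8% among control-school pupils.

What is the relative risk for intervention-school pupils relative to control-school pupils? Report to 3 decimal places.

RR = 0.1520 / 0.2680 = 0.567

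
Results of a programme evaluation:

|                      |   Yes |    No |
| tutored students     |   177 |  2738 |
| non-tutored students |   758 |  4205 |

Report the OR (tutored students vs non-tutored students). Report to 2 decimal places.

OR = (177 × 4205) / (2738 × 758) = 744285/2075404 ≈ 0.36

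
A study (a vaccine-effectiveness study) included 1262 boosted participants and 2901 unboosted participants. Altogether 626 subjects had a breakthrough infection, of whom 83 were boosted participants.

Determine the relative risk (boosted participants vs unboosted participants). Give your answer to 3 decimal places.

boosted participants without the outcome: 1262 − 83 = 1179
unboosted participants with the outcome: 626 − 83 = 543
unboosted participants without the outcome: 2901 − 543 = 2358
risk, boosted participants = 83/1262 = 0.0658
risk, unboosted participants = 543/2901 = 0.1872
RR = 0.0658 / 0.1872 = 0.351

RR ≈ 0.351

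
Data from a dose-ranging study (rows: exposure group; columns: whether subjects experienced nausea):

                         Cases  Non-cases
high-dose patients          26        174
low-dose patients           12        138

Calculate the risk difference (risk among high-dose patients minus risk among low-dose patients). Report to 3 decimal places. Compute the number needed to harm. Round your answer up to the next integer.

risk, high-dose patients = 26/200 = 0.1300
risk, low-dose patients = 12/150 = 0.0800
risk difference = 0.1300 − 0.0800 = 0.050
absolute risk difference = 0.050000
1 / 0.050000 = 20.000 → round up → 20

RD = 0.050; NNH = 20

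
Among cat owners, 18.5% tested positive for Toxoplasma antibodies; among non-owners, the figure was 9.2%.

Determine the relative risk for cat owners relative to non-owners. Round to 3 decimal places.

RR = 0.1850 / 0.0920 = 2.011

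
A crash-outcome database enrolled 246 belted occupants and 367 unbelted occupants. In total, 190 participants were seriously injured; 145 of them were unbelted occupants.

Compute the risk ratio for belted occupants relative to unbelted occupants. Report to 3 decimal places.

belted occupants with the outcome: 190 − 145 = 45
belted occupants without the outcome: 246 − 45 = 201
unbelted occupants without the outcome: 367 − 145 = 222
risk, belted occupants = 45/246 = 0.1829
risk, unbelted occupants = 145/367 = 0.3951
RR = 0.1829 / 0.3951 = 0.463

0.463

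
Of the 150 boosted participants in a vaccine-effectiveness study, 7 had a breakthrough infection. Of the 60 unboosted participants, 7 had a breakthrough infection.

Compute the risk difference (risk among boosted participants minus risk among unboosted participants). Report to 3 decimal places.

-0.070

risk, boosted participants = 7/150 = 0.04667
risk, unboosted participants = 7/60 = 0.11667
risk difference = 0.04667 − 0.11667 = -0.070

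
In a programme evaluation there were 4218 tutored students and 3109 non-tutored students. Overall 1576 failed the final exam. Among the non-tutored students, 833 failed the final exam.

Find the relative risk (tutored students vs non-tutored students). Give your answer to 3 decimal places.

tutored students with the outcome: 1576 − 833 = 743
tutored students without the outcome: 4218 − 743 = 3475
non-tutored students without the outcome: 3109 − 833 = 2276
risk, tutored students = 743/4218 = 0.1761
risk, non-tutored students = 833/3109 = 0.2679
RR = 0.1761 / 0.2679 = 0.657

RR ≈ 0.657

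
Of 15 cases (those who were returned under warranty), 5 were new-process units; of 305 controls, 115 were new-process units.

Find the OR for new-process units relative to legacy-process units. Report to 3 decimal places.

OR = 0.826

odds, new-process units = 5/115 = 0.04348
odds, legacy-process units = 10/190 = 0.05263
OR = 0.04348 / 0.05263 = 0.826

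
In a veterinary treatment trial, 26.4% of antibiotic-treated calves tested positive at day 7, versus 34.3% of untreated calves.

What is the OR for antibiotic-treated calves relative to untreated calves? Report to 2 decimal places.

OR: 0.69

odds, antibiotic-treated calves = 0.2640/0.7360 = 0.3587
odds, untreated calves = 0.3430/0.6570 = 0.5221
OR = 0.3587 / 0.5221 = 0.69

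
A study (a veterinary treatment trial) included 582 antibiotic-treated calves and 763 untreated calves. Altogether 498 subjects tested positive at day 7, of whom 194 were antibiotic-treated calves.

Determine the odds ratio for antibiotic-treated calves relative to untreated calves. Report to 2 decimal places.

antibiotic-treated calves without the outcome: 582 − 194 = 388
untreated calves with the outcome: 498 − 194 = 304
untreated calves without the outcome: 763 − 304 = 459
odds, antibiotic-treated calves = 194/388 = 0.5000
odds, untreated calves = 304/459 = 0.6623
OR = 0.5000 / 0.6623 = 0.75

OR = 0.75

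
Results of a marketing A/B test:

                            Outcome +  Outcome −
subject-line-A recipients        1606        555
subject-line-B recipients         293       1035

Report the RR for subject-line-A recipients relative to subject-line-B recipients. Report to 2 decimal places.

risk, subject-line-A recipients = 1606/2161 = 0.7432
risk, subject-line-B recipients = 293/1328 = 0.2206
RR = 0.7432 / 0.2206 = 3.37

RR = 3.37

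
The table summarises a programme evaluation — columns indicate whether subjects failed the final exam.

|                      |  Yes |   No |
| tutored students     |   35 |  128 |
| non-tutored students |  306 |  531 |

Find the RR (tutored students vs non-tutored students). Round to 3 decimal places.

RR ≈ 0.587

risk, tutored students = 35/163 = 0.2147
risk, non-tutored students = 306/837 = 0.3656
RR = 0.2147 / 0.3656 = 0.587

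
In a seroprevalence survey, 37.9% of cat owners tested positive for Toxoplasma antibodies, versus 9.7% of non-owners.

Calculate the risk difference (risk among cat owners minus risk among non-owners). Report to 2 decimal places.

risk difference = 0.3790 − 0.0970 = 0.28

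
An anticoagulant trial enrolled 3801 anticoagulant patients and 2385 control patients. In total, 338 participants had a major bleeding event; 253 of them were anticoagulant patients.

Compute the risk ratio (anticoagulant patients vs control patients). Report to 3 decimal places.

anticoagulant patients without the outcome: 3801 − 253 = 3548
control patients with the outcome: 338 − 253 = 85
control patients without the outcome: 2385 − 85 = 2300
risk, anticoagulant patients = 253/3801 = 0.06656
risk, control patients = 85/2385 = 0.03564
RR = 0.06656 / 0.03564 = 1.868

RR: 1.868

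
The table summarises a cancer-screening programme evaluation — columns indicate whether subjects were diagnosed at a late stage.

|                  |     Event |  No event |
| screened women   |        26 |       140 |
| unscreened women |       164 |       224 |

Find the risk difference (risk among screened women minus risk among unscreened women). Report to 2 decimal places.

risk, screened women = 26/166 = 0.1566
risk, unscreened women = 164/388 = 0.4227
risk difference = 0.1566 − 0.4227 = -0.27

RD = -0.27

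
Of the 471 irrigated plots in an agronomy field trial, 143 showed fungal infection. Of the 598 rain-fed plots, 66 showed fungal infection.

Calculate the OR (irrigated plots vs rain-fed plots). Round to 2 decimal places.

odds, irrigated plots = 143/328 = 0.4360
odds, rain-fed plots = 66/532 = 0.1241
OR = 0.4360 / 0.1241 = 3.51

OR = 3.51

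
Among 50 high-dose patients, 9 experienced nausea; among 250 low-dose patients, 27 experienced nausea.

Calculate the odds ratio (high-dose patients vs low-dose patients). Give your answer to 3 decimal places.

OR = (9 × 223) / (41 × 27) = 2007/1107 ≈ 1.813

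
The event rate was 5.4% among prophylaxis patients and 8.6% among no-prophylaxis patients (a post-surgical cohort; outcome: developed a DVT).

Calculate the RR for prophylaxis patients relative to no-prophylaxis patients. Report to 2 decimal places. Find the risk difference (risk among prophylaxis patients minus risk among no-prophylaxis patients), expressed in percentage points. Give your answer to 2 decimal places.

RR = 0.0540 / 0.0860 = 0.63
risk difference = 0.0540 − 0.0860 = -0.0320 → -3.20 percentage points

RR = 0.63; RD = -3.20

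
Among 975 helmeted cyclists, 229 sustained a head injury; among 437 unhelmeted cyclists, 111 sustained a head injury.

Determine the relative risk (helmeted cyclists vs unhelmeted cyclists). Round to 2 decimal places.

RR = 0.92

risk, helmeted cyclists = 229/975 = 0.2349
risk, unhelmeted cyclists = 111/437 = 0.2540
RR = 0.2349 / 0.2540 = 0.92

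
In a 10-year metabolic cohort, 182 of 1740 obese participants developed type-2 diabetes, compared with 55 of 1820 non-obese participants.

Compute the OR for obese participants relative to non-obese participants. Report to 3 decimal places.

odds, obese participants = 182/1558 = 0.11682
odds, non-obese participants = 55/1765 = 0.03116
OR = 0.11682 / 0.03116 = 3.749

3.749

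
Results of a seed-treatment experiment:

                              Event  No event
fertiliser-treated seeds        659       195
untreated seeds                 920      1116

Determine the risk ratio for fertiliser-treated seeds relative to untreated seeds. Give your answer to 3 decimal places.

RR = 1.708

risk, fertiliser-treated seeds = 659/854 = 0.7717
risk, untreated seeds = 920/2036 = 0.4519
RR = 0.7717 / 0.4519 = 1.708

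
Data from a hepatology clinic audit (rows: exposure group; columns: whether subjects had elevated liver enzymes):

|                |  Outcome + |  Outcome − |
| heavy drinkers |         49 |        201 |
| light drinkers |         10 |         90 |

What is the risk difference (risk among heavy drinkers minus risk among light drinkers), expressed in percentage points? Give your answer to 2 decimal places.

risk, heavy drinkers = 49/250 = 0.1960
risk, light drinkers = 10/100 = 0.1000
risk difference = 0.1960 − 0.1000 = 0.0960 → 9.60 percentage points

9.60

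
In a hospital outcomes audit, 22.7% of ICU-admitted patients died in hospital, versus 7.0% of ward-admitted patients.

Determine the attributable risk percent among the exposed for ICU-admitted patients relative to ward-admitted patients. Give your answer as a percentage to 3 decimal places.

AR% = (0.2270 − 0.0700) / 0.2270 = 0.6916 → 69.163%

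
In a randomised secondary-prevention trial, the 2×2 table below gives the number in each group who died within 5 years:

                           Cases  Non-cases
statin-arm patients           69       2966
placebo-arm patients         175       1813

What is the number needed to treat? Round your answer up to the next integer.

risk, statin-arm patients = 69/3035 = 0.022735
risk, placebo-arm patients = 175/1988 = 0.088028
absolute risk difference = 0.065293
1 / 0.065293 = 15.316 → round up → 16

NNT: 16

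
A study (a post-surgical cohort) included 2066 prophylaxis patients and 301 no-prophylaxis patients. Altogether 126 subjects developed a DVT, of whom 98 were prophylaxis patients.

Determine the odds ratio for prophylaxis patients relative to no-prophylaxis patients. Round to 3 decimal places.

prophylaxis patients without the outcome: 2066 − 98 = 1968
no-prophylaxis patients with the outcome: 126 − 98 = 28
no-prophylaxis patients without the outcome: 301 − 28 = 273
OR = (98 × 273) / (1968 × 28) = 26754/55104 ≈ 0.486

OR = 0.486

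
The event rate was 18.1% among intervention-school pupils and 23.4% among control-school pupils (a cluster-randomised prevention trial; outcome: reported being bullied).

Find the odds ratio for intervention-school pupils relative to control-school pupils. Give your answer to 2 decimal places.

0.72

odds, intervention-school pupils = 0.1810/0.8190 = 0.2210
odds, control-school pupils = 0.2340/0.7660 = 0.3055
OR = 0.2210 / 0.3055 = 0.72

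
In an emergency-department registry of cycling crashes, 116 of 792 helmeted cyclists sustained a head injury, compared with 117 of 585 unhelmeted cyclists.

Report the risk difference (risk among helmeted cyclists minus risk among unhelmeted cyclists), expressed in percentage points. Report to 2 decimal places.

RD: -5.35

risk, helmeted cyclists = 116/792 = 0.1465
risk, unhelmeted cyclists = 117/585 = 0.2000
risk difference = 0.1465 − 0.2000 = -0.0535 → -5.35 percentage points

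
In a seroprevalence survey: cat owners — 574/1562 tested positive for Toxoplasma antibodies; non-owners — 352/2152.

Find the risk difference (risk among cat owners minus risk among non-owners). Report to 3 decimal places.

risk, cat owners = 574/1562 = 0.3675
risk, non-owners = 352/2152 = 0.1636
risk difference = 0.3675 − 0.1636 = 0.204

RD ≈ 0.204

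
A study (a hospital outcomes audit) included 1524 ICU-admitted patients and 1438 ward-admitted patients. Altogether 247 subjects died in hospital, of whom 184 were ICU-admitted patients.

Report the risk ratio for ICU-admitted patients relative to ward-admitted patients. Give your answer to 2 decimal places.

ICU-admitted patients without the outcome: 1524 − 184 = 1340
ward-admitted patients with the outcome: 247 − 184 = 63
ward-admitted patients without the outcome: 1438 − 63 = 1375
risk, ICU-admitted patients = 184/1524 = 0.12073
risk, ward-admitted patients = 63/1438 = 0.04381
RR = 0.12073 / 0.04381 = 2.76

2.76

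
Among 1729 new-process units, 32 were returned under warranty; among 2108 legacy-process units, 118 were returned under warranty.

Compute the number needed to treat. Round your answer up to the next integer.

risk, new-process units = 32/1729 = 0.018508
risk, legacy-process units = 118/2108 = 0.055977
absolute risk difference = 0.037469
1 / 0.037469 = 26.689 → round up → 27

27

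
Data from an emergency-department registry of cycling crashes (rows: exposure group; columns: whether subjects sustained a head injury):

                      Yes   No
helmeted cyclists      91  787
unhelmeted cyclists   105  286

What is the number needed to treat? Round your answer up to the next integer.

risk, helmeted cyclists = 91/878 = 0.103645
risk, unhelmeted cyclists = 105/391 = 0.268542
absolute risk difference = 0.164898
1 / 0.164898 = 6.064 → round up → 7

NNT = 7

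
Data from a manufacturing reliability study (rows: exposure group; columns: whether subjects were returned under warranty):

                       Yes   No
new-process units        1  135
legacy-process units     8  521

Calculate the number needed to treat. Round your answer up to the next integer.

NNT: 129

risk, new-process units = 1/136 = 0.007353
risk, legacy-process units = 8/529 = 0.015123
absolute risk difference = 0.007770
1 / 0.007770 = 128.700 → round up → 129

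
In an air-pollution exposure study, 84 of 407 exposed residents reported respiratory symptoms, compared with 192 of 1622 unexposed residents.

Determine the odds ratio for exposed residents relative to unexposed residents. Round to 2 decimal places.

OR = (84 × 1430) / (323 × 192) = 120120/62016 ≈ 1.94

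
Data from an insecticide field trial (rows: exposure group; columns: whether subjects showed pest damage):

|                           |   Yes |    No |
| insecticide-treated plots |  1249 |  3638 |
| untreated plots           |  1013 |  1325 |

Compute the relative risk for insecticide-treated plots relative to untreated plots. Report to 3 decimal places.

RR = 0.590

risk, insecticide-treated plots = 1249/4887 = 0.2556
risk, untreated plots = 1013/2338 = 0.4333
RR = 0.2556 / 0.4333 = 0.590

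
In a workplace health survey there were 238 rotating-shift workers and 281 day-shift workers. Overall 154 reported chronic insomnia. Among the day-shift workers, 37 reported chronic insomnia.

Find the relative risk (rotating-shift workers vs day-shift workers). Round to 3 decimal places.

rotating-shift workers with the outcome: 154 − 37 = 117
rotating-shift workers without the outcome: 238 − 117 = 121
day-shift workers without the outcome: 281 − 37 = 244
risk, rotating-shift workers = 117/238 = 0.4916
risk, day-shift workers = 37/281 = 0.1317
RR = 0.4916 / 0.1317 = 3.733

RR = 3.733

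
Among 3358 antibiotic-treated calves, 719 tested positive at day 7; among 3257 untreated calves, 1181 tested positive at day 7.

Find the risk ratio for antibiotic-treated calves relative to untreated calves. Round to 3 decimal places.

risk, antibiotic-treated calves = 719/3358 = 0.2141
risk, untreated calves = 1181/3257 = 0.3626
RR = 0.2141 / 0.3626 = 0.590

RR = 0.590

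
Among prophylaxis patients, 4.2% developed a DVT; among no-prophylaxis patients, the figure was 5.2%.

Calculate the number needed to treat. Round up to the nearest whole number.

absolute risk difference = 0.010000
1 / 0.010000 = 100.000 → round up → 100

100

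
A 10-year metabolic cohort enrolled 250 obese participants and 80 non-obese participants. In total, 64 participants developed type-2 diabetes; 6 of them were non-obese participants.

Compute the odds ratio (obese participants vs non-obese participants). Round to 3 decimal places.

OR ≈ 3.726

obese participants with the outcome: 64 − 6 = 58
obese participants without the outcome: 250 − 58 = 192
non-obese participants without the outcome: 80 − 6 = 74
OR = (58 × 74) / (192 × 6) = 4292/1152 ≈ 3.726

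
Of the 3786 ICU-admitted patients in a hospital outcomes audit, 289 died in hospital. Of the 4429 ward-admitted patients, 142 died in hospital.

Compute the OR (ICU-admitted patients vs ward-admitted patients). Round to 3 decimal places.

odds, ICU-admitted patients = 289/3497 = 0.08264
odds, ward-admitted patients = 142/4287 = 0.03312
OR = 0.08264 / 0.03312 = 2.495

OR ≈ 2.495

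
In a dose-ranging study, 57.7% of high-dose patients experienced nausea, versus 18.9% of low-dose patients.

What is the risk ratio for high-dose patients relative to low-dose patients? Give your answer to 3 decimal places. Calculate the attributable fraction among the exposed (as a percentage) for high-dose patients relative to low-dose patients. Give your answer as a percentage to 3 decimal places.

RR = 3.053; AR% = 67.244%

RR = 0.5770 / 0.1890 = 3.053
AR% = (0.5770 − 0.1890) / 0.5770 = 0.6724 → 67.244%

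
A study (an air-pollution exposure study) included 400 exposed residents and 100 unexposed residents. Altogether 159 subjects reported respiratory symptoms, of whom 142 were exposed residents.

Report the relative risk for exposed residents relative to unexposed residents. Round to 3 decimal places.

RR = 2.088

exposed residents without the outcome: 400 − 142 = 258
unexposed residents with the outcome: 159 − 142 = 17
unexposed residents without the outcome: 100 − 17 = 83
risk, exposed residents = 142/400 = 0.3550
risk, unexposed residents = 17/100 = 0.1700
RR = 0.3550 / 0.1700 = 2.088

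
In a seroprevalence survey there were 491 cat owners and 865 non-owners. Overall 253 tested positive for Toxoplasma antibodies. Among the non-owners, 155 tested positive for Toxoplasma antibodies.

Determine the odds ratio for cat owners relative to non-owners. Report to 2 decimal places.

cat owners with the outcome: 253 − 155 = 98
cat owners without the outcome: 491 − 98 = 393
non-owners without the outcome: 865 − 155 = 710
odds, cat owners = 98/393 = 0.2494
odds, non-owners = 155/710 = 0.2183
OR = 0.2494 / 0.2183 = 1.14

1.14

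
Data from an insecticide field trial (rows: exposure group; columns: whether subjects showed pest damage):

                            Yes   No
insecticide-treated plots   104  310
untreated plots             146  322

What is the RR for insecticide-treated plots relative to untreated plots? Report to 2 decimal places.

risk, insecticide-treated plots = 104/414 = 0.2512
risk, untreated plots = 146/468 = 0.3120
RR = 0.2512 / 0.3120 = 0.81

RR = 0.81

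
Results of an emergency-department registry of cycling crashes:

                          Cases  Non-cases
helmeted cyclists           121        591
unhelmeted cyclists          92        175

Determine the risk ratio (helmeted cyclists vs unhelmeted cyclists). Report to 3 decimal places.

risk, helmeted cyclists = 121/712 = 0.1699
risk, unhelmeted cyclists = 92/267 = 0.3446
RR = 0.1699 / 0.3446 = 0.493

RR: 0.493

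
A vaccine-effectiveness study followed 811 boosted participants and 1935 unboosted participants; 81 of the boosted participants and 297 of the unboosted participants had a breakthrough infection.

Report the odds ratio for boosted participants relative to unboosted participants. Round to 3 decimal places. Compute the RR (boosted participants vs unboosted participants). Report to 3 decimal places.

OR = (81 × 1638) / (730 × 297) = 132678/216810 ≈ 0.612
risk, boosted participants = 81/811 = 0.0999
risk, unboosted participants = 297/1935 = 0.1535
RR = 0.0999 / 0.1535 = 0.651

OR = 0.612; RR = 0.651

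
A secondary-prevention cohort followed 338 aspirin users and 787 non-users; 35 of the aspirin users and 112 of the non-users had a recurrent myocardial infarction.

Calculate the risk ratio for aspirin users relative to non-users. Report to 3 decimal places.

risk, aspirin users = 35/338 = 0.1036
risk, non-users = 112/787 = 0.1423
RR = 0.1036 / 0.1423 = 0.728

RR = 0.728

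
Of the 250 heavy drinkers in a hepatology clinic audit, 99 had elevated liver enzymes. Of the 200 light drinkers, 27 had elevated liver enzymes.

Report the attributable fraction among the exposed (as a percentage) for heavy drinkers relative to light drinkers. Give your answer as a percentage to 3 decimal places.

65.909%

risk, heavy drinkers = 99/250 = 0.3960
risk, light drinkers = 27/200 = 0.1350
AR% = (0.3960 − 0.1350) / 0.3960 = 0.6591 → 65.909%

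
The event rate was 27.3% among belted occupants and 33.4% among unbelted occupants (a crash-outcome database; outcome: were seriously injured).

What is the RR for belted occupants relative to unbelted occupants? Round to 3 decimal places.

RR = 0.2730 / 0.3340 = 0.817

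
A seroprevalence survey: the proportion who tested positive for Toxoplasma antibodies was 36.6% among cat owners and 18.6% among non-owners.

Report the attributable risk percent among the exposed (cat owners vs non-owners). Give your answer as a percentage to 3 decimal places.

AR% = (0.3660 − 0.1860) / 0.3660 = 0.4918 → 49.180%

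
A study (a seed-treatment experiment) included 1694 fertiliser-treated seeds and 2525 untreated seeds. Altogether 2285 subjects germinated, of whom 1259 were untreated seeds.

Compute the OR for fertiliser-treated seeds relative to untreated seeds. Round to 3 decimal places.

fertiliser-treated seeds with the outcome: 2285 − 1259 = 1026
fertiliser-treated seeds without the outcome: 1694 − 1026 = 668
untreated seeds without the outcome: 2525 − 1259 = 1266
OR = (1026 × 1266) / (668 × 1259) = 1298916/841012 ≈ 1.544

1.544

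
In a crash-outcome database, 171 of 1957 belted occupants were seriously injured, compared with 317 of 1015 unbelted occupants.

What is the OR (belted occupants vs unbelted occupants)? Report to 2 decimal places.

OR = (171 × 698) / (1786 × 317) = 119358/566162 ≈ 0.21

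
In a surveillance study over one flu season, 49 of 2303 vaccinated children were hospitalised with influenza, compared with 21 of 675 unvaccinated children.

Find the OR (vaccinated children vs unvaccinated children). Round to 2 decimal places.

0.68

odds, vaccinated children = 49/2254 = 0.02174
odds, unvaccinated children = 21/654 = 0.03211
OR = 0.02174 / 0.03211 = 0.68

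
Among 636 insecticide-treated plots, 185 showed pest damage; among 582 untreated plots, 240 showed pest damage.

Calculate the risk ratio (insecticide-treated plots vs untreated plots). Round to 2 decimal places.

RR ≈ 0.71

risk, insecticide-treated plots = 185/636 = 0.2909
risk, untreated plots = 240/582 = 0.4124
RR = 0.2909 / 0.4124 = 0.71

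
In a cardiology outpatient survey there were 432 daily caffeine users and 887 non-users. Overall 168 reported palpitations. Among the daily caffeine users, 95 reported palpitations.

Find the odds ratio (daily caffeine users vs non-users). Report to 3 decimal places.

daily caffeine users without the outcome: 432 − 95 = 337
non-users with the outcome: 168 − 95 = 73
non-users without the outcome: 887 − 73 = 814
odds, daily caffeine users = 95/337 = 0.2819
odds, non-users = 73/814 = 0.0897
OR = 0.2819 / 0.0897 = 3.143

OR = 3.143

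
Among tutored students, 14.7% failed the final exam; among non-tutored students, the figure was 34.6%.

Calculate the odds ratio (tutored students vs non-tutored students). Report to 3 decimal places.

odds, tutored students = 0.1470/0.8530 = 0.1723
odds, non-tutored students = 0.3460/0.6540 = 0.5291
OR = 0.1723 / 0.5291 = 0.326

0.326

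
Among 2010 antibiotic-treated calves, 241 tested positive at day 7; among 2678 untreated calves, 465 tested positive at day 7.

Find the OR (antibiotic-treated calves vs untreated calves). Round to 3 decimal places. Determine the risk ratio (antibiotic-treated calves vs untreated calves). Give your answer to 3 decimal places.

OR = 0.648; RR = 0.691

odds, antibiotic-treated calves = 241/1769 = 0.1362
odds, untreated calves = 465/2213 = 0.2101
OR = 0.1362 / 0.2101 = 0.648
risk, antibiotic-treated calves = 241/2010 = 0.1199
risk, untreated calves = 465/2678 = 0.1736
RR = 0.1199 / 0.1736 = 0.691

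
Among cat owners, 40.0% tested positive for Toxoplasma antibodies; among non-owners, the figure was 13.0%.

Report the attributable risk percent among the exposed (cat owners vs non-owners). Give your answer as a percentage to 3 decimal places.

AR% = (0.4000 − 0.1300) / 0.4000 = 0.6750 → 67.500%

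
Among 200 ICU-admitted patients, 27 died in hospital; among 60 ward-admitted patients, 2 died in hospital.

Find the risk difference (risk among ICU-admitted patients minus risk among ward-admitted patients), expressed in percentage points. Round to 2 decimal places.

risk, ICU-admitted patients = 27/200 = 0.13500
risk, ward-admitted patients = 2/60 = 0.03333
risk difference = 0.13500 − 0.03333 = 0.10167 → 10.17 percentage points

RD: 10.17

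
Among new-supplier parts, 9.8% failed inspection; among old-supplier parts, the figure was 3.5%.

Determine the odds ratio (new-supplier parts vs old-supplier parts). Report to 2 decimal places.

3.00

odds, new-supplier parts = 0.09800/0.90200 = 0.10865
odds, old-supplier parts = 0.03500/0.96500 = 0.03627
OR = 0.10865 / 0.03627 = 3.00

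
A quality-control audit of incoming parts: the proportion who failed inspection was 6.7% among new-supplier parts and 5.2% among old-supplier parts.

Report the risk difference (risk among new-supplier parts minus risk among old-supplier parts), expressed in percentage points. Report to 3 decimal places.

1.500

risk difference = 0.0670 − 0.0520 = 0.0150 → 1.500 percentage points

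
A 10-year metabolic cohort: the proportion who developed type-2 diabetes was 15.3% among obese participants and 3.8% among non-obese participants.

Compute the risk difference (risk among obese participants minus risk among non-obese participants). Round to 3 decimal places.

risk difference = 0.15300 − 0.03800 = 0.115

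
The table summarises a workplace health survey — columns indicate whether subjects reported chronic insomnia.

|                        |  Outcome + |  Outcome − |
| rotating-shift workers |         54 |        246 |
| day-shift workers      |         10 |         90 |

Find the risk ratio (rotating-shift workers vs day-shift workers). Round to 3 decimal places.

RR = 1.800

risk, rotating-shift workers = 54/300 = 0.1800
risk, day-shift workers = 10/100 = 0.1000
RR = 0.1800 / 0.1000 = 1.800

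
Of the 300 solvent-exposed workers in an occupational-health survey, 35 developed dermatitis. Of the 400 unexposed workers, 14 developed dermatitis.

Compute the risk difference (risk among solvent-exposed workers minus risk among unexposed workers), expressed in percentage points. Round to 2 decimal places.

8.17

risk, solvent-exposed workers = 35/300 = 0.11667
risk, unexposed workers = 14/400 = 0.03500
risk difference = 0.11667 − 0.03500 = 0.08167 → 8.17 percentage points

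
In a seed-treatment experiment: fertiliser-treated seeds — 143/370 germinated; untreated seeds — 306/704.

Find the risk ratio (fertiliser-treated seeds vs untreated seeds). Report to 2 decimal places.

0.89

risk, fertiliser-treated seeds = 143/370 = 0.3865
risk, untreated seeds = 306/704 = 0.4347
RR = 0.3865 / 0.4347 = 0.89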